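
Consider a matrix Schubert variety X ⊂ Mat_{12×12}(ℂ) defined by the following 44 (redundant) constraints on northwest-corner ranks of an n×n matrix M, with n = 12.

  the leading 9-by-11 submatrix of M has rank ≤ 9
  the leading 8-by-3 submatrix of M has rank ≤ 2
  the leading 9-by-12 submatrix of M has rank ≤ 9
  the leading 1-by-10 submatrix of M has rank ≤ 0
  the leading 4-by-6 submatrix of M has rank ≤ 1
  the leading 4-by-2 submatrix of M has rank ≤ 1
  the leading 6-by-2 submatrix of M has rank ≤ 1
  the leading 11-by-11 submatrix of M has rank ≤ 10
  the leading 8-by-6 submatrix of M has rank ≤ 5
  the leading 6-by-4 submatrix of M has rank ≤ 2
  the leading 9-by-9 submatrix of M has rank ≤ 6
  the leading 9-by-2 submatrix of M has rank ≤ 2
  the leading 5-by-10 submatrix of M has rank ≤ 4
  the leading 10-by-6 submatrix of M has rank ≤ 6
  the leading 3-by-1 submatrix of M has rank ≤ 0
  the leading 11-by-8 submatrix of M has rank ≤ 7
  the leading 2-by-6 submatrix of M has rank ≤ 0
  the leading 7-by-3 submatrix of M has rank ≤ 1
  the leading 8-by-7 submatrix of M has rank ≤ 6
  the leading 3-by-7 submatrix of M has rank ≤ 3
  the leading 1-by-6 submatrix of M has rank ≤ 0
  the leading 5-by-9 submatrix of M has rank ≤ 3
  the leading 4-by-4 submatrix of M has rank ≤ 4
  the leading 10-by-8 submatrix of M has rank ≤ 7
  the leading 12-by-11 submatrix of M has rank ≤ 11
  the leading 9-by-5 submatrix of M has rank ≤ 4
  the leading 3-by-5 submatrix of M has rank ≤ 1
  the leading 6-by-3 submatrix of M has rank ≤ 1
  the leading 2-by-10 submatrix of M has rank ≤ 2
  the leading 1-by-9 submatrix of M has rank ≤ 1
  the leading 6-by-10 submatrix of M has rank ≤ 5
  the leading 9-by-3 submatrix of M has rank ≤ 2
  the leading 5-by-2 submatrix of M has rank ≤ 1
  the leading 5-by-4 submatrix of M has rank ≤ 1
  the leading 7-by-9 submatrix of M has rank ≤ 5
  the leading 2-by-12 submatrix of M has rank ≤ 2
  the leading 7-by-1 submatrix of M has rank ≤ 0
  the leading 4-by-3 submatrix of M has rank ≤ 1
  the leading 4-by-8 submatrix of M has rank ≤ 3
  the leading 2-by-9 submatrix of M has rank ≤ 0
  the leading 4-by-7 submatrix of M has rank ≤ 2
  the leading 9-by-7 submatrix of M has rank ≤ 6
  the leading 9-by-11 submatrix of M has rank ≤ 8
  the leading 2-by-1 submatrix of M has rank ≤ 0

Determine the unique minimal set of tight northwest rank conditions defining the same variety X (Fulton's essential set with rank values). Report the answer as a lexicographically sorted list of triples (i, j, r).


Recovering R(i,j) via the rank-extension bound from the 44 conditions:

  row 1: 0  0  0  0  0  0  0  0  0  0  1  1
  row 2: 0  0  0  0  0  0  0  0  0  1  2  2
  row 3: 0  1  1  1  1  1  1  1  1  2  3  3
  row 4: 0  1  1  1  1  1  2  2  2  3  4  4
  row 5: 0  1  1  1  2  2  3  3  3  4  5  5
  row 6: 0  1  1  2  3  3  4  4  4  5  6  6
  row 7: 0  1  1  2  3  4  5  5  5  6  7  7
  row 8: 1  2  2  3  4  5  6  6  6  7  8  8
  row 9: 1  2  2  3  4  5  6  6  6  7  8  9
  row 10: 1  2  3  4  5  6  7  7  7  8  9  10
  row 11: 1  2  3  4  5  6  7  7  8  9  10  11
  row 12: 1  2  3  4  5  6  7  8  9  10  11  12

reading off 1-entries of Δ²R: w = (11, 10, 2, 7, 5, 4, 6, 1, 12, 3, 9, 8).

|D(w)|=36, |Ess(w)|=9:

[(1, 10, 0), (2, 9, 0), (4, 6, 1), (5, 4, 1), (7, 1, 0), (7, 3, 1), (9, 3, 2), (9, 9, 6), (11, 8, 7)]


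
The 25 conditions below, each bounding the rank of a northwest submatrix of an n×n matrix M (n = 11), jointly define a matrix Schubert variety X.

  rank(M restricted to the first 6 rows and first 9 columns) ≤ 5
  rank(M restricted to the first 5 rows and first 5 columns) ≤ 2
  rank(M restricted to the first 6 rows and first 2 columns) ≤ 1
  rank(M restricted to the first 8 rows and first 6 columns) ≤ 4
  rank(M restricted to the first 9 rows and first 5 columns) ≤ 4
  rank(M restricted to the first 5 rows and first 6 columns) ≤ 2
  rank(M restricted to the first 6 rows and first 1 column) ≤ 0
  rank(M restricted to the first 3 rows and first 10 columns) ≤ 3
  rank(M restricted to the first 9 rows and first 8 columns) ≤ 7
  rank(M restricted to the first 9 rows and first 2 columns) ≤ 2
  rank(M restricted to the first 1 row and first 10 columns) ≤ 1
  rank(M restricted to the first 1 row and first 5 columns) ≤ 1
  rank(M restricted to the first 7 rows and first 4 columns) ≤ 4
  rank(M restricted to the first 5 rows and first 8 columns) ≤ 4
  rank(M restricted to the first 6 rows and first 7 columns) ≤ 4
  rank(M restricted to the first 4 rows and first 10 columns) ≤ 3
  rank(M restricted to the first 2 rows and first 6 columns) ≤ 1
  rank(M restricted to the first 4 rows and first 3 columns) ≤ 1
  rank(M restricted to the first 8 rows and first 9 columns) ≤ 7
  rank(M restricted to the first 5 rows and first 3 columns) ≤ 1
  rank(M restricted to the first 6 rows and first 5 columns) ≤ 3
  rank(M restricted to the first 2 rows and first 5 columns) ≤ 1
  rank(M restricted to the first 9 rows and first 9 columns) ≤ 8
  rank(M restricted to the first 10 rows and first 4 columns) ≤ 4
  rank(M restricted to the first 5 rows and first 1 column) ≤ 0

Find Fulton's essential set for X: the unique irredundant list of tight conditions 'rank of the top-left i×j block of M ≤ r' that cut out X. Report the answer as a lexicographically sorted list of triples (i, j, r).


Propagating the 25 rank bounds to every northwest block:

  0 1 1 1 1 1 1 1 1 1 1
  0 1 1 1 1 1 2 2 2 2 2
  0 1 1 2 2 2 3 3 3 3 3
  0 1 1 2 2 2 3 3 3 3 4
  0 1 1 2 2 2 3 4 4 4 5
  0 1 2 3 3 3 4 5 5 5 6
  1 2 3 4 4 4 5 6 6 6 7
  1 2 3 4 4 4 5 6 7 7 8
  1 2 3 4 4 5 6 7 8 8 9
  1 2 3 4 5 6 7 8 9 9 10
  1 2 3 4 5 6 7 8 9 10 11

reading off 1-entries of Δ²R: w = (2, 7, 4, 11, 8, 3, 1, 9, 6, 5, 10).

D(w) has 23 cells with 7 SE-corners; essential set:

[(2, 6, 1), (4, 10, 3), (5, 3, 1), (5, 6, 2), (6, 1, 0), (8, 6, 4), (9, 5, 4)]


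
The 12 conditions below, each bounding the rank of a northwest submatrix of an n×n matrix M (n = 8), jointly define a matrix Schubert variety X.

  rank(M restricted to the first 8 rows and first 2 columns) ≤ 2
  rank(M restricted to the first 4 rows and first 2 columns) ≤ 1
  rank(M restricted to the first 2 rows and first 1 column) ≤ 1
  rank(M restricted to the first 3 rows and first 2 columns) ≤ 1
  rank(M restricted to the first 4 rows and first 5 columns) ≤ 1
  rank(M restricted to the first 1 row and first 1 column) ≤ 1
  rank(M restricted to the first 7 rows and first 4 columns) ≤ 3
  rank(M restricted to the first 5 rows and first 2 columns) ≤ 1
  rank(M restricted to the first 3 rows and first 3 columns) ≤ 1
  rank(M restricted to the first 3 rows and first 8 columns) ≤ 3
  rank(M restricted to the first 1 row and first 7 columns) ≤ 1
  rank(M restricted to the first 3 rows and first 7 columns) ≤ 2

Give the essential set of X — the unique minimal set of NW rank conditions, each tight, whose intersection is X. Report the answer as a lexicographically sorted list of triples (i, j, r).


Rank table r_w(8×8) implied by the 12 constraints:

  R[1]: 1 1 1 1 1 1 1 1
  R[2]: 1 1 1 1 1 2 2 2
  R[3]: 1 1 1 1 1 2 2 3
  R[4]: 1 1 1 1 1 2 3 4
  R[5]: 1 1 2 2 2 3 4 5
  R[6]: 1 2 3 3 3 4 5 6
  R[7]: 1 2 3 3 4 5 6 7
  R[8]: 1 2 3 4 5 6 7 8

the unique w with this rank table is (1, 6, 8, 7, 3, 2, 5, 4).

Rothe diagram D(w) (15 cells), 4 SE-corners (essential conditions):

[(3, 7, 2), (4, 5, 1), (5, 2, 1), (7, 4, 3)]


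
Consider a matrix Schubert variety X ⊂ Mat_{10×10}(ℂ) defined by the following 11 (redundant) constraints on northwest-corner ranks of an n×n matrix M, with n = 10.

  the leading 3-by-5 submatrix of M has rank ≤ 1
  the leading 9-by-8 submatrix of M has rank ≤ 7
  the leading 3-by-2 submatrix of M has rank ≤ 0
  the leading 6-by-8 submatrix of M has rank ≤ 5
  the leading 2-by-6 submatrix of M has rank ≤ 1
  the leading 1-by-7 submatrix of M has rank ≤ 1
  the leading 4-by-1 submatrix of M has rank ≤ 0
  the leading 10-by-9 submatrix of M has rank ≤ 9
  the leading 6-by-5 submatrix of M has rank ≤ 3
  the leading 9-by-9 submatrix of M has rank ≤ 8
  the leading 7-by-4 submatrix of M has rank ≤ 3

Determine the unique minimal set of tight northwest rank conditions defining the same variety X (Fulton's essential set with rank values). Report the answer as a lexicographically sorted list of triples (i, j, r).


The tightest implied rank at each (i,j), from the 11 conditions:

  R[1]: 0, 0, 1, 1, 1, 1, 1, 1, 1, 1
  R[2]: 0, 0, 1, 1, 1, 1, 2, 2, 2, 2
  R[3]: 0, 0, 1, 1, 1, 2, 3, 3, 3, 3
  R[4]: 0, 1, 2, 2, 2, 3, 4, 4, 4, 4
  R[5]: 1, 2, 3, 3, 3, 4, 5, 5, 5, 5
  R[6]: 1, 2, 3, 3, 3, 4, 5, 5, 6, 6
  R[7]: 1, 2, 3, 3, 4, 5, 6, 6, 7, 7
  R[8]: 1, 2, 3, 4, 5, 6, 7, 7, 8, 8
  R[9]: 1, 2, 3, 4, 5, 6, 7, 7, 8, 9
  R[10]: 1, 2, 3, 4, 5, 6, 7, 8, 9, 10

the unique w with this rank table is (3, 7, 6, 2, 1, 9, 5, 4, 10, 8).

ℓ(w)=17; the 8 essential cells (i,j,r):

[(2, 6, 1), (3, 2, 0), (3, 5, 1), (4, 1, 0), (6, 5, 3), (6, 8, 5), (7, 4, 3), (9, 8, 7)]


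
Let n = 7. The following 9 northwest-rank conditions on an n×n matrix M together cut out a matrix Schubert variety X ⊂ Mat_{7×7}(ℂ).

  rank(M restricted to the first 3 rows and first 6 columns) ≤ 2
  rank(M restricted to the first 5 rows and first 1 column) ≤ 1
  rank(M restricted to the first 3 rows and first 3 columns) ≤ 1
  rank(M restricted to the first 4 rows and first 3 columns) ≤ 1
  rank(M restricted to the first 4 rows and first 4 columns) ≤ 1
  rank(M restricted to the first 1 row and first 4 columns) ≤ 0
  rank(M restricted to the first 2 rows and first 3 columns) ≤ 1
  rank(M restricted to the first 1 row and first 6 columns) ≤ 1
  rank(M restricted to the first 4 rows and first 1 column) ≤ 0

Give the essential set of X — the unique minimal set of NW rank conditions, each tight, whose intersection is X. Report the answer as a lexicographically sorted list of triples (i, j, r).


The tightest implied rank at each (i,j), from the 9 conditions:

  i=1: 0  0  0  0  1  1  1
  i=2: 0  1  1  1  2  2  2
  i=3: 0  1  1  1  2  2  3
  i=4: 0  1  1  1  2  3  4
  i=5: 1  2  2  2  3  4  5
  i=6: 1  2  3  3  4  5  6
  i=7: 1  2  3  4  5  6  7

so w = (5, 2, 7, 6, 1, 3, 4).

Rothe diagram D(w) (12 cells), 4 SE-corners (essential conditions):

[(1, 4, 0), (3, 6, 2), (4, 1, 0), (4, 4, 1)]


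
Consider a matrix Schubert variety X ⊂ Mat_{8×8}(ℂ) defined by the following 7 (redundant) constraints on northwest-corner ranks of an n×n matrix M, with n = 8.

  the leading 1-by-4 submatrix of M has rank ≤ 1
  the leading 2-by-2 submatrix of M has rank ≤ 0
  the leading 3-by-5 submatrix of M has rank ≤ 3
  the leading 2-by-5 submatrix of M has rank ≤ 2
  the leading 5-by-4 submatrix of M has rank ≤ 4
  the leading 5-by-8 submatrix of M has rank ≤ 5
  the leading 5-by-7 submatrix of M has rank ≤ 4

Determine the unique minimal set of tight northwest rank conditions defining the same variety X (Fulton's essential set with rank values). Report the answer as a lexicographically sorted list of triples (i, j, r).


Propagating the 7 rank bounds to every northwest block:

  R[1]: 0  0  1  1  1  1  1  1
  R[2]: 0  0  1  2  2  2  2  2
  R[3]: 1  1  2  3  3  3  3  3
  R[4]: 1  2  3  4  4  4  4  4
  R[5]: 1  2  3  4  4  4  4  5
  R[6]: 1  2  3  4  5  5  5  6
  R[7]: 1  2  3  4  5  6  6  7
  R[8]: 1  2  3  4  5  6  7  8

hence w(1..8) = (3, 4, 1, 2, 8, 5, 6, 7).

Rothe diagram D(w) (7 cells), 2 SE-corners (essential conditions):

[(2, 2, 0), (5, 7, 4)]


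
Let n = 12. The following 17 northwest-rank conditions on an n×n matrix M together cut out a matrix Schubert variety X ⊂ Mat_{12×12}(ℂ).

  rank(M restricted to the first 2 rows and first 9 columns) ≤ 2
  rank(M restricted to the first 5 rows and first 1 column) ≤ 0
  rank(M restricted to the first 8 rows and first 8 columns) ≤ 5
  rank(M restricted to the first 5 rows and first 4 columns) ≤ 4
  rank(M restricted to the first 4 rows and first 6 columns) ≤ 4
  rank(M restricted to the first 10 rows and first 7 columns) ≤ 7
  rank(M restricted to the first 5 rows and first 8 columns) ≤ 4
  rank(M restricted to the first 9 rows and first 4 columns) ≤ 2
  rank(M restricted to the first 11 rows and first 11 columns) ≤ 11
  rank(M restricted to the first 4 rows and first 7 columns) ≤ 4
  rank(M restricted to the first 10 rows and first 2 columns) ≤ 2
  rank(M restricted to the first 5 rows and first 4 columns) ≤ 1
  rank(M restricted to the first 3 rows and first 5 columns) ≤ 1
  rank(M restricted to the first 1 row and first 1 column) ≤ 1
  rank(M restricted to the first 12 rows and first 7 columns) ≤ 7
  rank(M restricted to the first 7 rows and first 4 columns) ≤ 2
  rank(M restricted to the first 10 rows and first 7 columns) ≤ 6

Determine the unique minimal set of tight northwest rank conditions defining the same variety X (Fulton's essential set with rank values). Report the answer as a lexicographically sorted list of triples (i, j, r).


Recovering R(i,j) via the rank-extension bound from the 17 conditions:

  R[1]: 0 1 1 1 1 1 1 1 1 1 1 1
  R[2]: 0 1 1 1 1 2 2 2 2 2 2 2
  R[3]: 0 1 1 1 1 2 3 3 3 3 3 3
  R[4]: 0 1 1 1 2 3 4 4 4 4 4 4
  R[5]: 0 1 1 1 2 3 4 4 5 5 5 5
  R[6]: 1 2 2 2 3 4 5 5 6 6 6 6
  R[7]: 1 2 2 2 3 4 5 5 6 7 7 7
  R[8]: 1 2 2 2 3 4 5 5 6 7 8 8
  R[9]: 1 2 2 2 3 4 5 6 7 8 9 9
  R[10]: 1 2 3 3 4 5 6 7 8 9 10 10
  R[11]: 1 2 3 4 5 6 7 8 9 10 11 11
  R[12]: 1 2 3 4 5 6 7 8 9 10 11 12

the unique w with this rank table is (2, 6, 7, 5, 9, 1, 10, 11, 8, 3, 4, 12).

D(w) has 24 cells with 6 SE-corners; essential set:

[(3, 5, 1), (5, 1, 0), (5, 4, 1), (5, 8, 4), (8, 8, 5), (9, 4, 2)]


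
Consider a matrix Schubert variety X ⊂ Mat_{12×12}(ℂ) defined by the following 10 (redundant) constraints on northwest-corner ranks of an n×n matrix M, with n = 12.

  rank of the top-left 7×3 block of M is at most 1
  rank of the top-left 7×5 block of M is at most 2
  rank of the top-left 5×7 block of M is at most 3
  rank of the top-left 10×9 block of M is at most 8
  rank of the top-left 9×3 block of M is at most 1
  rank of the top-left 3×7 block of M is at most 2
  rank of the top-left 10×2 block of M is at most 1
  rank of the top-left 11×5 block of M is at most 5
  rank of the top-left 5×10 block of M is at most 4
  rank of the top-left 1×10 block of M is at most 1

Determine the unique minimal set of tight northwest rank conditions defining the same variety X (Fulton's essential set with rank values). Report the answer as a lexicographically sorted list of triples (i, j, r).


Recovering R(i,j) via the rank-extension bound from the 10 conditions:

  row 1: 1 | 1 | 1 | 1 | 1 | 1 | 1 | 1 | 1 | 1 | 1 | 1
  row 2: 1 | 1 | 1 | 2 | 2 | 2 | 2 | 2 | 2 | 2 | 2 | 2
  row 3: 1 | 1 | 1 | 2 | 2 | 2 | 2 | 3 | 3 | 3 | 3 | 3
  row 4: 1 | 1 | 1 | 2 | 2 | 3 | 3 | 4 | 4 | 4 | 4 | 4
  row 5: 1 | 1 | 1 | 2 | 2 | 3 | 3 | 4 | 4 | 4 | 5 | 5
  row 6: 1 | 1 | 1 | 2 | 2 | 3 | 4 | 5 | 5 | 5 | 6 | 6
  row 7: 1 | 1 | 1 | 2 | 2 | 3 | 4 | 5 | 6 | 6 | 7 | 7
  row 8: 1 | 1 | 1 | 2 | 3 | 4 | 5 | 6 | 7 | 7 | 8 | 8
  row 9: 1 | 1 | 1 | 2 | 3 | 4 | 5 | 6 | 7 | 8 | 9 | 9
  row 10: 1 | 1 | 2 | 3 | 4 | 5 | 6 | 7 | 8 | 9 | 10 | 10
  row 11: 1 | 2 | 3 | 4 | 5 | 6 | 7 | 8 | 9 | 10 | 11 | 11
  row 12: 1 | 2 | 3 | 4 | 5 | 6 | 7 | 8 | 9 | 10 | 11 | 12

reading off 1-entries of Δ²R: w = (1, 4, 8, 6, 11, 7, 9, 5, 10, 3, 2, 12).

ℓ(w)=27; the 6 essential cells (i,j,r):

[(3, 7, 2), (5, 7, 3), (5, 10, 4), (7, 5, 2), (9, 3, 1), (10, 2, 1)]


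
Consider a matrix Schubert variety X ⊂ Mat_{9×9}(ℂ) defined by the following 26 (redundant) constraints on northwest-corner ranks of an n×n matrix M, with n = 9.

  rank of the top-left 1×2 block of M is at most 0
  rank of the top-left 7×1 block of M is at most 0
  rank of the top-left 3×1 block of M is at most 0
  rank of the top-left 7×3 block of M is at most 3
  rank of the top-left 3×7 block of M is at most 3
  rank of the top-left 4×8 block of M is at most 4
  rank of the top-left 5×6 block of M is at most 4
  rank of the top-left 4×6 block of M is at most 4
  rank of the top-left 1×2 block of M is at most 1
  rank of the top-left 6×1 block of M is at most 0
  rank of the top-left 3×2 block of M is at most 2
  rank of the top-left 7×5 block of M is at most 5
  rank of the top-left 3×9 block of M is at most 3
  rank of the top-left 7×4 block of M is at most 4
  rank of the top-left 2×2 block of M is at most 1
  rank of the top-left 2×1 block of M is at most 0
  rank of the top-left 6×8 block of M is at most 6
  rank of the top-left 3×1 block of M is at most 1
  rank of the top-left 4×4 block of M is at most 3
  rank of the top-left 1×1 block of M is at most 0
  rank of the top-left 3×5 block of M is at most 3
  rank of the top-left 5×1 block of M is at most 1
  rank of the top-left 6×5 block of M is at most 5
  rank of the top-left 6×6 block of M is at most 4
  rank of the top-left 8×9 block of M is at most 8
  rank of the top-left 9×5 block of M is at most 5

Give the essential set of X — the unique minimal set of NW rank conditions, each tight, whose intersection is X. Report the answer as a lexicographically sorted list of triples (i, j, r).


The tightest implied rank at each (i,j), from the 26 conditions:

  i=1: 0, 0, 1, 1, 1, 1, 1, 1, 1
  i=2: 0, 1, 2, 2, 2, 2, 2, 2, 2
  i=3: 0, 1, 2, 3, 3, 3, 3, 3, 3
  i=4: 0, 1, 2, 3, 4, 4, 4, 4, 4
  i=5: 0, 1, 2, 3, 4, 4, 5, 5, 5
  i=6: 0, 1, 2, 3, 4, 4, 5, 6, 6
  i=7: 0, 1, 2, 3, 4, 5, 6, 7, 7
  i=8: 1, 2, 3, 4, 5, 6, 7, 8, 8
  i=9: 1, 2, 3, 4, 5, 6, 7, 8, 9

the unique w with this rank table is (3, 2, 4, 5, 7, 8, 6, 1, 9).

Fulton essential set (3 of the 10 Rothe cells):

[(1, 2, 0), (6, 6, 4), (7, 1, 0)]


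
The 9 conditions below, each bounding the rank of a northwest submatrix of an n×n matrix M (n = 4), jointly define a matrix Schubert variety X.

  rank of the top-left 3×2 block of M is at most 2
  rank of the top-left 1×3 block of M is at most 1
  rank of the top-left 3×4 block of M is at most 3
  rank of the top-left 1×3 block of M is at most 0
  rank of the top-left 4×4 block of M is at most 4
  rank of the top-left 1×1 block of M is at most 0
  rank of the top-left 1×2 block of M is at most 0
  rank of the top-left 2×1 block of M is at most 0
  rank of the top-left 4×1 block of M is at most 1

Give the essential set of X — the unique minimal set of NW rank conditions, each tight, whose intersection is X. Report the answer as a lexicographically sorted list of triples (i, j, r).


Computing R[i][j] = min implied NW-rank bound (n=4, 9 conditions):

  R[1]: 0  0  0  1
  R[2]: 0  1  1  2
  R[3]: 1  2  2  3
  R[4]: 1  2  3  4

giving w = (4, 2, 1, 3) via Δ²R.

Rothe diagram D(w) (4 cells), 2 SE-corners (essential conditions):

[(1, 3, 0), (2, 1, 0)]


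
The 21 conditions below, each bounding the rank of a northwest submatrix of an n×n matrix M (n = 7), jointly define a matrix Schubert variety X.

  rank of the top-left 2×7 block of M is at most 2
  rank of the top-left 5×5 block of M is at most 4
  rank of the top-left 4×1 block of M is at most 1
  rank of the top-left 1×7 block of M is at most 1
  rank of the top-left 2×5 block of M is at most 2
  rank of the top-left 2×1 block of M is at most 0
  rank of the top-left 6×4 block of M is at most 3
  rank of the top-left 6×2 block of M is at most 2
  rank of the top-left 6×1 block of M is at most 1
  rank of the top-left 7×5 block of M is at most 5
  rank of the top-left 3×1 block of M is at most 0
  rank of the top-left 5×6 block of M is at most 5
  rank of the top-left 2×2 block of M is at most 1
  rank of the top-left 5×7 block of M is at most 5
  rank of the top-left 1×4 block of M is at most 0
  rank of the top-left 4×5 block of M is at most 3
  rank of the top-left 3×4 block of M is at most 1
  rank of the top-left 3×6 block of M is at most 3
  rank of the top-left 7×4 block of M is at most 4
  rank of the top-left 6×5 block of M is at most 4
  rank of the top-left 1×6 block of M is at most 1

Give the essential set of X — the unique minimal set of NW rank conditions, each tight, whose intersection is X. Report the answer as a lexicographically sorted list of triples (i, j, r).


Recovering R(i,j) via the rank-extension bound from the 21 conditions:

  row 1: 0  0  0  0  1  1  1
  row 2: 0  1  1  1  2  2  2
  row 3: 0  1  1  1  2  3  3
  row 4: 1  2  2  2  3  4  4
  row 5: 1  2  3  3  4  5  5
  row 6: 1  2  3  3  4  5  6
  row 7: 1  2  3  4  5  6  7

the unique w with this rank table is (5, 2, 6, 1, 3, 7, 4).

|D(w)|=9, |Ess(w)|=4:

[(1, 4, 0), (3, 1, 0), (3, 4, 1), (6, 4, 3)]


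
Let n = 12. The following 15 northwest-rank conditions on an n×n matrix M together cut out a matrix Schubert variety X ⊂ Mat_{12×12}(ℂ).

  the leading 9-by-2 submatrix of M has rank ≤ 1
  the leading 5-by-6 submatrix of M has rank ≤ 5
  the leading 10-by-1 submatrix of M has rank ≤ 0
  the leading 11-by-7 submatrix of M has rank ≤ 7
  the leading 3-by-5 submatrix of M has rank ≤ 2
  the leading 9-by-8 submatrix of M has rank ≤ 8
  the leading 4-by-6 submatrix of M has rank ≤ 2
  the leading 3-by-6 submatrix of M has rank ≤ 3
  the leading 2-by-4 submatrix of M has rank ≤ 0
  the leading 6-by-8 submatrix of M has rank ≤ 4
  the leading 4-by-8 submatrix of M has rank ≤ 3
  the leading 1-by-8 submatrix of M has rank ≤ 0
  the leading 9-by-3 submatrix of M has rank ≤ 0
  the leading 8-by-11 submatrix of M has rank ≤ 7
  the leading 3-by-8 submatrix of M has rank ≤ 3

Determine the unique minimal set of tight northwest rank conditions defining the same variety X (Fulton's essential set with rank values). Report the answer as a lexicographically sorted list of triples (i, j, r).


Recovering R(i,j) via the rank-extension bound from the 15 conditions:

  0 | 0 | 0 | 0 | 0 | 0 | 0 | 0 | 1 | 1 | 1 | 1
  0 | 0 | 0 | 0 | 1 | 1 | 1 | 1 | 2 | 2 | 2 | 2
  0 | 0 | 0 | 1 | 2 | 2 | 2 | 2 | 3 | 3 | 3 | 3
  0 | 0 | 0 | 1 | 2 | 2 | 3 | 3 | 4 | 4 | 4 | 4
  0 | 0 | 0 | 1 | 2 | 3 | 4 | 4 | 5 | 5 | 5 | 5
  0 | 0 | 0 | 1 | 2 | 3 | 4 | 4 | 5 | 6 | 6 | 6
  0 | 0 | 0 | 1 | 2 | 3 | 4 | 5 | 6 | 7 | 7 | 7
  0 | 0 | 0 | 1 | 2 | 3 | 4 | 5 | 6 | 7 | 7 | 8
  0 | 0 | 0 | 1 | 2 | 3 | 4 | 5 | 6 | 7 | 8 | 9
  0 | 1 | 1 | 2 | 3 | 4 | 5 | 6 | 7 | 8 | 9 | 10
  1 | 2 | 2 | 3 | 4 | 5 | 6 | 7 | 8 | 9 | 10 | 11
  1 | 2 | 3 | 4 | 5 | 6 | 7 | 8 | 9 | 10 | 11 | 12

giving w = (9, 5, 4, 7, 6, 10, 8, 12, 11, 2, 1, 3) via Δ²R.

7 SE-corners of the 37-cell Rothe diagram give Ess(w):

[(1, 8, 0), (2, 4, 0), (4, 6, 2), (6, 8, 4), (8, 11, 7), (9, 3, 0), (10, 1, 0)]


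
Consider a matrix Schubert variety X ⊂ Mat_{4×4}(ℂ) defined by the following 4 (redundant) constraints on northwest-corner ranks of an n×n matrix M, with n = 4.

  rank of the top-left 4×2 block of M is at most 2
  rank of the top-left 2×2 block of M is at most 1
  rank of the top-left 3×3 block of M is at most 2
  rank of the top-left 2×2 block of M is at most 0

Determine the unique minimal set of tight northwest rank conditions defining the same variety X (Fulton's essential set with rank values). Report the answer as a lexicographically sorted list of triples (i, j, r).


The tightest implied rank at each (i,j), from the 4 conditions:

  R[1]: 0  0  1  1
  R[2]: 0  0  1  2
  R[3]: 1  1  2  3
  R[4]: 1  2  3  4

hence w(1..4) = (3, 4, 1, 2).

Fulton essential set (1 of the 4 Rothe cells):

[(2, 2, 0)]


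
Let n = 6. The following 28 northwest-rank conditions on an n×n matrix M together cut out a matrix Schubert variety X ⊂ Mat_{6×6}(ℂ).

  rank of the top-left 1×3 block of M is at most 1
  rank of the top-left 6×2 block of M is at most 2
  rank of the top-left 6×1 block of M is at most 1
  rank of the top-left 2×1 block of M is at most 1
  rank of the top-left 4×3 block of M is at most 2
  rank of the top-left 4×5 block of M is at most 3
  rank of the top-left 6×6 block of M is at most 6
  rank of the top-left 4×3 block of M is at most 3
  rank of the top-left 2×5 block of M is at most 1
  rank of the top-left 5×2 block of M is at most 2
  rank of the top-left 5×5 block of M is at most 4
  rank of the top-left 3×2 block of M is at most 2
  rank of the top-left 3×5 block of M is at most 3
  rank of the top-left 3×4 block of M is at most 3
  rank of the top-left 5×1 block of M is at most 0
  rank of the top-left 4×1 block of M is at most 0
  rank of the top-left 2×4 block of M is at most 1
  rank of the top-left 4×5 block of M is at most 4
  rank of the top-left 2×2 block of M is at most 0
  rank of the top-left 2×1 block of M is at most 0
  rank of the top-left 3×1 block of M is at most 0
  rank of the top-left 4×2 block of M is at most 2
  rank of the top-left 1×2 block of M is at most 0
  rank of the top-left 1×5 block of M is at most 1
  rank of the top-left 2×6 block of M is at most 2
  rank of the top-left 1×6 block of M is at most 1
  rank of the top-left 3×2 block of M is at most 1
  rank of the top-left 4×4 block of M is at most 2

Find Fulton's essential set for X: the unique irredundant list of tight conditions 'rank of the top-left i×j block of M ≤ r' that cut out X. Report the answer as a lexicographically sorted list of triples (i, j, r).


Computing R[i][j] = min implied NW-rank bound (n=6, 28 conditions):

  R[1]: 0, 0, 1, 1, 1, 1
  R[2]: 0, 0, 1, 1, 1, 2
  R[3]: 0, 1, 2, 2, 2, 3
  R[4]: 0, 1, 2, 2, 3, 4
  R[5]: 0, 1, 2, 3, 4, 5
  R[6]: 1, 2, 3, 4, 5, 6

so w = (3, 6, 2, 5, 4, 1).

Fulton essential set (4 of the 10 Rothe cells):

[(2, 2, 0), (2, 5, 1), (4, 4, 2), (5, 1, 0)]


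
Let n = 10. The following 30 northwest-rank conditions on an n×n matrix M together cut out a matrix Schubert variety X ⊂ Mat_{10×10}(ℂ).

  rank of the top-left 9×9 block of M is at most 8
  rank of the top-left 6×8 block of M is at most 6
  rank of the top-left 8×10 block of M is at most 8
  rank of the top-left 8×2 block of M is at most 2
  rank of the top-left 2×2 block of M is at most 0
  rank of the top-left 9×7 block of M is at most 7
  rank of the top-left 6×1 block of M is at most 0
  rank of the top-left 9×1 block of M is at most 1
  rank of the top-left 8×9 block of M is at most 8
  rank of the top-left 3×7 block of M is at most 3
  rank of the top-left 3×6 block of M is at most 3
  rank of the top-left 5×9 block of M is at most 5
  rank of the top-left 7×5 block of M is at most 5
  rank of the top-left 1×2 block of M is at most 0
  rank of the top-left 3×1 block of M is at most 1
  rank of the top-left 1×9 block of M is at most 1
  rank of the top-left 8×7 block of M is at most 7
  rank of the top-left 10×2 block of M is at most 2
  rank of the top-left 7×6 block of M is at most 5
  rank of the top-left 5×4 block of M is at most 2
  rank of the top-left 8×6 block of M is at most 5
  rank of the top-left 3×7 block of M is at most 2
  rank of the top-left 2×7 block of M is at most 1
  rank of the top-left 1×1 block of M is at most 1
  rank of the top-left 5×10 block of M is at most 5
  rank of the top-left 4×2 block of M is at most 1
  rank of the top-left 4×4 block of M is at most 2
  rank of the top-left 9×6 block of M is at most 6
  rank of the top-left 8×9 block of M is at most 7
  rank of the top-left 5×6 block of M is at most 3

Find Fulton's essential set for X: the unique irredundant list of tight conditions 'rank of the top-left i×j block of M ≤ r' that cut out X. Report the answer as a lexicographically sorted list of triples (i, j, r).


The tightest implied rank at each (i,j), from the 30 conditions:

  i=1: 0 | 0 | 1 | 1 | 1 | 1 | 1 | 1 | 1 | 1
  i=2: 0 | 0 | 1 | 1 | 1 | 1 | 1 | 2 | 2 | 2
  i=3: 0 | 1 | 2 | 2 | 2 | 2 | 2 | 3 | 3 | 3
  i=4: 0 | 1 | 2 | 2 | 3 | 3 | 3 | 4 | 4 | 4
  i=5: 0 | 1 | 2 | 2 | 3 | 3 | 4 | 5 | 5 | 5
  i=6: 0 | 1 | 2 | 3 | 4 | 4 | 5 | 6 | 6 | 6
  i=7: 1 | 2 | 3 | 4 | 5 | 5 | 6 | 7 | 7 | 7
  i=8: 1 | 2 | 3 | 4 | 5 | 5 | 6 | 7 | 7 | 8
  i=9: 1 | 2 | 3 | 4 | 5 | 6 | 7 | 8 | 8 | 9
  i=10: 1 | 2 | 3 | 4 | 5 | 6 | 7 | 8 | 9 | 10

second differences of R give the permutation w = (3, 8, 2, 5, 7, 4, 1, 10, 6, 9).

Rothe diagram D(w) (17 cells), 7 SE-corners (essential conditions):

[(2, 2, 0), (2, 7, 1), (5, 4, 2), (5, 6, 3), (6, 1, 0), (8, 6, 5), (8, 9, 7)]


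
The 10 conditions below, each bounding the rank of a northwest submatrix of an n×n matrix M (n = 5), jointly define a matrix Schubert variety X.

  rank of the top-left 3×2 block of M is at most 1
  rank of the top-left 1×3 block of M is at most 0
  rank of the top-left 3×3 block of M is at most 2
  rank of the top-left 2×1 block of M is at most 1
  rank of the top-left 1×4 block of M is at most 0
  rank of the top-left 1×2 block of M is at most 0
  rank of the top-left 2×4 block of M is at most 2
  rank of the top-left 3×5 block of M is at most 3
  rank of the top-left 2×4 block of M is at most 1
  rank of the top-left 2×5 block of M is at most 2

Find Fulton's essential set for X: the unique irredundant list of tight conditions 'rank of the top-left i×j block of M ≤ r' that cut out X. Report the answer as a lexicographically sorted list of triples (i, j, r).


Rank table r_w(5×5) implied by the 10 constraints:

  R[1]: 0 0 0 0 1
  R[2]: 1 1 1 1 2
  R[3]: 1 1 2 2 3
  R[4]: 1 2 3 3 4
  R[5]: 1 2 3 4 5

giving w = (5, 1, 3, 2, 4) via Δ²R.

Fulton essential set (2 of the 5 Rothe cells):

[(1, 4, 0), (3, 2, 1)]


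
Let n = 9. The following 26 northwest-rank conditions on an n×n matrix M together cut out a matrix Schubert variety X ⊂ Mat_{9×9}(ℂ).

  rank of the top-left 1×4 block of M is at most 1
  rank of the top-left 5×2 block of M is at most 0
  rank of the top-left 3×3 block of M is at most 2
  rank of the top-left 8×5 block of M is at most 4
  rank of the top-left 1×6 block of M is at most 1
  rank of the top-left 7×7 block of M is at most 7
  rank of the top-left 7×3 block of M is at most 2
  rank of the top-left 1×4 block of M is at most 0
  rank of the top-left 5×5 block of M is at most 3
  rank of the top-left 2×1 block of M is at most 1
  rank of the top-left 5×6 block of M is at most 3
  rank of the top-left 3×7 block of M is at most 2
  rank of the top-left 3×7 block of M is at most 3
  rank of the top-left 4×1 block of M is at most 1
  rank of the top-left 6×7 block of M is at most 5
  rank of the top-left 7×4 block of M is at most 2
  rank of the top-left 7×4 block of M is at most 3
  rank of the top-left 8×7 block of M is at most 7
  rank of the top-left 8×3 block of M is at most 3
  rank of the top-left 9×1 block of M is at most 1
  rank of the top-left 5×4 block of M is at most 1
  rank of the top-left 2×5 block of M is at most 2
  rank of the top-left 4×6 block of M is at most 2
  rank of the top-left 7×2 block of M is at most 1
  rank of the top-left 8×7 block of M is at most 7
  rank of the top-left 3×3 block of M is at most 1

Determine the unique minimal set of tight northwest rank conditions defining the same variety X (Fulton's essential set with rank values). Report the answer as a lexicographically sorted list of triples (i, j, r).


Rank table r_w(9×9) implied by the 26 constraints:

  row 1: 0, 0, 0, 0, 1, 1, 1, 1, 1
  row 2: 0, 0, 1, 1, 2, 2, 2, 2, 2
  row 3: 0, 0, 1, 1, 2, 2, 2, 3, 3
  row 4: 0, 0, 1, 1, 2, 2, 3, 4, 4
  row 5: 0, 0, 1, 1, 2, 3, 4, 5, 5
  row 6: 1, 1, 2, 2, 3, 4, 5, 6, 6
  row 7: 1, 1, 2, 2, 3, 4, 5, 6, 7
  row 8: 1, 2, 3, 3, 4, 5, 6, 7, 8
  row 9: 1, 2, 3, 4, 5, 6, 7, 8, 9

hence w(1..9) = (5, 3, 8, 7, 6, 1, 9, 2, 4).

ℓ(w)=20; the 7 essential cells (i,j,r):

[(1, 4, 0), (3, 7, 2), (4, 6, 2), (5, 2, 0), (5, 4, 1), (7, 2, 1), (7, 4, 2)]


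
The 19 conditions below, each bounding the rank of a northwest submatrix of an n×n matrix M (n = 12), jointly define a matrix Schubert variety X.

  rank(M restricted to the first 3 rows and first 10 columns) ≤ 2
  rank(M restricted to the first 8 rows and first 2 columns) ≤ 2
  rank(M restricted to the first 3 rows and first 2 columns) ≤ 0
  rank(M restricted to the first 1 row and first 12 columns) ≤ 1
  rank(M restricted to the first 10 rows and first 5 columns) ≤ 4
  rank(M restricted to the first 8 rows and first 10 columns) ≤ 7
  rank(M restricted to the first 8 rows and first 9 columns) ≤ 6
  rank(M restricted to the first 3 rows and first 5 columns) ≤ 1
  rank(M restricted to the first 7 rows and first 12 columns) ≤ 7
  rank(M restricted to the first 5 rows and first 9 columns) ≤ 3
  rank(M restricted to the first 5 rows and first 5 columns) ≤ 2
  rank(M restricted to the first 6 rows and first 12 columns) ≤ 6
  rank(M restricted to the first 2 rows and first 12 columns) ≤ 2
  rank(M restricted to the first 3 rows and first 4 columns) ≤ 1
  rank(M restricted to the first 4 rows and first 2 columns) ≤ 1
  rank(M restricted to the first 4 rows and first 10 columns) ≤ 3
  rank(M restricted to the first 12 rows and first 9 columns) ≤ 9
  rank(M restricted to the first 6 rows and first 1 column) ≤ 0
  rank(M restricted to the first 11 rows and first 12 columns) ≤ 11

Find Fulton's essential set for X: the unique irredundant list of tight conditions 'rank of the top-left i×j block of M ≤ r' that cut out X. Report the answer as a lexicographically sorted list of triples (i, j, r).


Reconstructing r_w from the 19 given conditions:

  i=1: 0, 0, 1, 1, 1, 1, 1, 1, 1, 1, 1, 1
  i=2: 0, 0, 1, 1, 1, 2, 2, 2, 2, 2, 2, 2
  i=3: 0, 0, 1, 1, 1, 2, 2, 2, 2, 2, 3, 3
  i=4: 0, 1, 2, 2, 2, 3, 3, 3, 3, 3, 4, 4
  i=5: 0, 1, 2, 2, 2, 3, 3, 3, 3, 4, 5, 5
  i=6: 0, 1, 2, 3, 3, 4, 4, 4, 4, 5, 6, 6
  i=7: 1, 2, 3, 4, 4, 5, 5, 5, 5, 6, 7, 7
  i=8: 1, 2, 3, 4, 4, 5, 6, 6, 6, 7, 8, 8
  i=9: 1, 2, 3, 4, 4, 5, 6, 7, 7, 8, 9, 9
  i=10: 1, 2, 3, 4, 4, 5, 6, 7, 8, 9, 10, 10
  i=11: 1, 2, 3, 4, 5, 6, 7, 8, 9, 10, 11, 11
  i=12: 1, 2, 3, 4, 5, 6, 7, 8, 9, 10, 11, 12

hence w(1..12) = (3, 6, 11, 2, 10, 4, 1, 7, 8, 9, 5, 12).

|D(w)|=25, |Ess(w)|=7:

[(3, 2, 0), (3, 5, 1), (3, 10, 2), (5, 5, 2), (5, 9, 3), (6, 1, 0), (10, 5, 4)]


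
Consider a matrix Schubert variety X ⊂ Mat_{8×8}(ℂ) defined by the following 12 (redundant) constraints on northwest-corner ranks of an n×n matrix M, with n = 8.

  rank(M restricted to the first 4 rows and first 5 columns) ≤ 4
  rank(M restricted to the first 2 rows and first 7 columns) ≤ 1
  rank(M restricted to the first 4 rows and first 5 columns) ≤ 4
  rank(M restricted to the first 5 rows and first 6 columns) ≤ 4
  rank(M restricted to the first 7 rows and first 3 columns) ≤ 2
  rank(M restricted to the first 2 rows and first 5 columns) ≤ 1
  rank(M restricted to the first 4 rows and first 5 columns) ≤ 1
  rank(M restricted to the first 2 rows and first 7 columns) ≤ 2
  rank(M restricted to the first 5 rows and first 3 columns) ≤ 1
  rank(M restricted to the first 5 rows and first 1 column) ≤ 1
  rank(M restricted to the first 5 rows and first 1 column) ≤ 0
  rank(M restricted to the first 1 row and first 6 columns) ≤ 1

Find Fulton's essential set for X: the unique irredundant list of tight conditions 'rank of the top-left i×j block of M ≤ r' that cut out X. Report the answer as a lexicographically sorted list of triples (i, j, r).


Recovering R(i,j) via the rank-extension bound from the 12 conditions:

  0 | 1 | 1 | 1 | 1 | 1 | 1 | 1
  0 | 1 | 1 | 1 | 1 | 1 | 1 | 2
  0 | 1 | 1 | 1 | 1 | 2 | 2 | 3
  0 | 1 | 1 | 1 | 1 | 2 | 3 | 4
  0 | 1 | 1 | 2 | 2 | 3 | 4 | 5
  1 | 2 | 2 | 3 | 3 | 4 | 5 | 6
  1 | 2 | 2 | 3 | 4 | 5 | 6 | 7
  1 | 2 | 3 | 4 | 5 | 6 | 7 | 8

reading off 1-entries of Δ²R: w = (2, 8, 6, 7, 4, 1, 5, 3).

|D(w)|=18, |Ess(w)|=5:

[(2, 7, 1), (4, 5, 1), (5, 1, 0), (5, 3, 1), (7, 3, 2)]


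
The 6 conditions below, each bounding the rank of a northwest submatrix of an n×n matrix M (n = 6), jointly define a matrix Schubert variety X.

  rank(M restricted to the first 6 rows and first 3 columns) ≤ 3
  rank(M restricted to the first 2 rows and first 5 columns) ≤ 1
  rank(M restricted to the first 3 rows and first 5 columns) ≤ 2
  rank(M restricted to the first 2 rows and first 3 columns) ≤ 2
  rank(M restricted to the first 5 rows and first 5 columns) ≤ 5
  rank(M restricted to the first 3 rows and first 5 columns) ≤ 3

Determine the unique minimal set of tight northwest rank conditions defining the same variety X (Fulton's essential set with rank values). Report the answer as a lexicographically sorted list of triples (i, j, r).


Computing R[i][j] = min implied NW-rank bound (n=6, 6 conditions):

  R[1]: 1, 1, 1, 1, 1, 1
  R[2]: 1, 1, 1, 1, 1, 2
  R[3]: 1, 2, 2, 2, 2, 3
  R[4]: 1, 2, 3, 3, 3, 4
  R[5]: 1, 2, 3, 4, 4, 5
  R[6]: 1, 2, 3, 4, 5, 6

the unique w with this rank table is (1, 6, 2, 3, 4, 5).

D(w) has 4 cells with 1 SE-corner; essential set:

[(2, 5, 1)]


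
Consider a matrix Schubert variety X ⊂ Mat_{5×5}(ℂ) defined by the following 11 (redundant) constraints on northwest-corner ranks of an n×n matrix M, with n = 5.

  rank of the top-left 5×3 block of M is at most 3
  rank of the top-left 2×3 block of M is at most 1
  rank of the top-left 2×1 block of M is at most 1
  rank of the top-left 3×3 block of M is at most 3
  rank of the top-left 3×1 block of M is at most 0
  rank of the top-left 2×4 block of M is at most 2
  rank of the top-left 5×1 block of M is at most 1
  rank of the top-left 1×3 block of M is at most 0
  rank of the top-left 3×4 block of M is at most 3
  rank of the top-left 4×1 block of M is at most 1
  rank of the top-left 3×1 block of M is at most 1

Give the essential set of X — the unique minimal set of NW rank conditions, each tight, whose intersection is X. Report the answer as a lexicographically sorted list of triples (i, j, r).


Recovering R(i,j) via the rank-extension bound from the 11 conditions:

  R[1]: 0, 0, 0, 1, 1
  R[2]: 0, 1, 1, 2, 2
  R[3]: 0, 1, 2, 3, 3
  R[4]: 1, 2, 3, 4, 4
  R[5]: 1, 2, 3, 4, 5

so w = (4, 2, 3, 1, 5).

Fulton essential set (2 of the 5 Rothe cells):

[(1, 3, 0), (3, 1, 0)]


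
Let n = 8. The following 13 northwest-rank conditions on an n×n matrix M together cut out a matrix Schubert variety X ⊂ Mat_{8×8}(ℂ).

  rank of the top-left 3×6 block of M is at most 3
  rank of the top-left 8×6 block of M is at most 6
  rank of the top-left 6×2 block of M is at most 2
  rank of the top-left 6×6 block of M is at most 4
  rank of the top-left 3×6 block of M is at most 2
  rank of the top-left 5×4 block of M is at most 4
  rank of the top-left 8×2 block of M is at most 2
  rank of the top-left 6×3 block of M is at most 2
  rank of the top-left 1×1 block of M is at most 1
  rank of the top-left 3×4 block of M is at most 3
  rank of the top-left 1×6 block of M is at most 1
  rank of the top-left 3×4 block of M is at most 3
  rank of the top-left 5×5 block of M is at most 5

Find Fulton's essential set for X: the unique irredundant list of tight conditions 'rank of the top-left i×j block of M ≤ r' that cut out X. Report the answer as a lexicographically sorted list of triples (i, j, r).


Recovering R(i,j) via the rank-extension bound from the 13 conditions:

  R[1]: 1 1 1 1 1 1 1 1
  R[2]: 1 2 2 2 2 2 2 2
  R[3]: 1 2 2 2 2 2 3 3
  R[4]: 1 2 2 3 3 3 4 4
  R[5]: 1 2 2 3 4 4 5 5
  R[6]: 1 2 2 3 4 4 5 6
  R[7]: 1 2 3 4 5 5 6 7
  R[8]: 1 2 3 4 5 6 7 8

so w = (1, 2, 7, 4, 5, 8, 3, 6).

ℓ(w)=8; the 3 essential cells (i,j,r):

[(3, 6, 2), (6, 3, 2), (6, 6, 4)]


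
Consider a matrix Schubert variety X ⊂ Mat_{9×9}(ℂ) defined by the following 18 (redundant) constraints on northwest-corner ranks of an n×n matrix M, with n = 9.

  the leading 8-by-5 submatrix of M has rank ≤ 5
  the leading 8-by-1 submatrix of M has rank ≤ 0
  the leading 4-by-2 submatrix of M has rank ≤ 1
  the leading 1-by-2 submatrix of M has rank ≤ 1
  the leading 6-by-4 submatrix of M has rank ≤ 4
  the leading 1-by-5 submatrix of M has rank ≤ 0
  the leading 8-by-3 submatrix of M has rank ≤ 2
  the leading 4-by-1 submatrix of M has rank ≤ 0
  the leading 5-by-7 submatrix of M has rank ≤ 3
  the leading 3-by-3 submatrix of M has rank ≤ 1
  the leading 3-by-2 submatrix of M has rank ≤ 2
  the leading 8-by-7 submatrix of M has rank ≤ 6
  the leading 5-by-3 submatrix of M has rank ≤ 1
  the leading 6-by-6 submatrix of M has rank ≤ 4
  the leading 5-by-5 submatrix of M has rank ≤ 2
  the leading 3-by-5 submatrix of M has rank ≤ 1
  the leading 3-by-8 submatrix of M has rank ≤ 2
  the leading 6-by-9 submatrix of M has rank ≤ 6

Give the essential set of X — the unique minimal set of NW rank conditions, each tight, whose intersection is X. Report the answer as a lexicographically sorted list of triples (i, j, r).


Computing R[i][j] = min implied NW-rank bound (n=9, 18 conditions):

  0 | 0 | 0 | 0 | 0 | 1 | 1 | 1 | 1
  0 | 1 | 1 | 1 | 1 | 2 | 2 | 2 | 2
  0 | 1 | 1 | 1 | 1 | 2 | 2 | 2 | 3
  0 | 1 | 1 | 2 | 2 | 3 | 3 | 3 | 4
  0 | 1 | 1 | 2 | 2 | 3 | 3 | 4 | 5
  0 | 1 | 2 | 3 | 3 | 4 | 4 | 5 | 6
  0 | 1 | 2 | 3 | 4 | 5 | 5 | 6 | 7
  0 | 1 | 2 | 3 | 4 | 5 | 6 | 7 | 8
  1 | 2 | 3 | 4 | 5 | 6 | 7 | 8 | 9

second differences of R give the permutation w = (6, 2, 9, 4, 8, 3, 5, 7, 1).

ℓ(w)=21; the 7 essential cells (i,j,r):

[(1, 5, 0), (3, 5, 1), (3, 8, 2), (5, 3, 1), (5, 5, 2), (5, 7, 3), (8, 1, 0)]
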